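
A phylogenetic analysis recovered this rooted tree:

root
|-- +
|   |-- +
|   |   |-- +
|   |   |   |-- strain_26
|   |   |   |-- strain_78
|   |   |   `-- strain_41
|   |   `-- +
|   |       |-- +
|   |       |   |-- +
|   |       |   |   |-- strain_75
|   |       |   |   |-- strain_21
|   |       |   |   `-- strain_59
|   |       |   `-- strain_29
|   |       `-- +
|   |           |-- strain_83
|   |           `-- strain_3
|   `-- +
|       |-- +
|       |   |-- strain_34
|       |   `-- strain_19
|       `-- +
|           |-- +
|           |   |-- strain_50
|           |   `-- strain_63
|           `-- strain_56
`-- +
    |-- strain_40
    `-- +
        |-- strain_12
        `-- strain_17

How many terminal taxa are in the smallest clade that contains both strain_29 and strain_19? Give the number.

14

The MRCA of strain_29 and strain_19 is the node subtending (((strain_26,strain_78,strain_41),(((strain_75,strain_21,strain_59),strain_29),(strain_83,strain_3))),((strain_34,strain_19),((strain_50,strain_63),strain_56))).
That clade contains 14 terminal taxa: strain_19, strain_21, strain_26, strain_29, strain_3, strain_34, strain_41, strain_50, strain_56, strain_59, strain_63, strain_75, strain_78, strain_83.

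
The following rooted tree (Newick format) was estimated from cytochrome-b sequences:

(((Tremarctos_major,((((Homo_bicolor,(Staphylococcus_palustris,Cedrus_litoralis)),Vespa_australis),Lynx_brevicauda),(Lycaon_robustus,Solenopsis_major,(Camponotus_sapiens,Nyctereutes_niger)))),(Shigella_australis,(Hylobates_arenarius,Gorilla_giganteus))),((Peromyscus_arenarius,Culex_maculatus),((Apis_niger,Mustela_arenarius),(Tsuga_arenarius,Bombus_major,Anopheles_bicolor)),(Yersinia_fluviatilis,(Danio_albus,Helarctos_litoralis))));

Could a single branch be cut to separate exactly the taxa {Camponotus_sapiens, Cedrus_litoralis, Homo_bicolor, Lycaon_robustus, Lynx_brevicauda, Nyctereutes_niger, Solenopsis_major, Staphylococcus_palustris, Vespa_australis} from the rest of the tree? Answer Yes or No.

The most recent common ancestor of these taxa subtends ((((Homo_bicolor,(Staphylococcus_palustris,Cedrus_litoralis)),Vespa_australis),Lynx_brevicauda),(Lycaon_robustus,Solenopsis_major,(Camponotus_sapiens,Nyctereutes_niger))).
That clade has exactly 9 tips — every listed taxon and nothing else — so the group is monophyletic.

Yes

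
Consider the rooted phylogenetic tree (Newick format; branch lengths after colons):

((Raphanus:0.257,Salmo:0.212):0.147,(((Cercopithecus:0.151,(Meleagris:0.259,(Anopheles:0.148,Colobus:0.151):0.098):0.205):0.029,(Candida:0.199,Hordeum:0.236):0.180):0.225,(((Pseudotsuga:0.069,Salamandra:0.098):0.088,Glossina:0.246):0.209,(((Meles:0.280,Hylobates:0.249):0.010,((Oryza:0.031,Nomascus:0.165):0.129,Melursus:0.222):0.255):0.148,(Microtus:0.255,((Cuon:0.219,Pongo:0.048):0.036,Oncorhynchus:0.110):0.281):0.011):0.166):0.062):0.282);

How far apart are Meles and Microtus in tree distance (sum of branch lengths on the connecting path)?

0.704

The path runs Meles → … → MRCA → … → Microtus; the MRCA is the node subtending (((Meles,Hylobates),((Oryza,Nomascus),Melursus)),(Microtus,((Cuon,Pongo),Oncorhynchus))).
Branch lengths along that path: 0.280 + 0.010 + 0.148 + 0.011 + 0.255 = 0.704.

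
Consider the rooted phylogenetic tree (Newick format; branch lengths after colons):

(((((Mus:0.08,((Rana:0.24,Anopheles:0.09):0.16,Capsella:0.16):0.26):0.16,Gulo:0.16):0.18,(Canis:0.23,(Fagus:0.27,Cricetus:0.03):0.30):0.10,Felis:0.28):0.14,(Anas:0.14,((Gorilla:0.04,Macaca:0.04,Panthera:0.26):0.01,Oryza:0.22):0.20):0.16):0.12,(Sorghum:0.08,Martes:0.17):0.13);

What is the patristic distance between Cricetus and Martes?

0.99

The path runs Cricetus → … → MRCA → … → Martes; the MRCA is the root of the tree.
Branch lengths along that path: 0.03 + 0.30 + 0.10 + 0.14 + 0.12 + 0.13 + 0.17 = 0.99.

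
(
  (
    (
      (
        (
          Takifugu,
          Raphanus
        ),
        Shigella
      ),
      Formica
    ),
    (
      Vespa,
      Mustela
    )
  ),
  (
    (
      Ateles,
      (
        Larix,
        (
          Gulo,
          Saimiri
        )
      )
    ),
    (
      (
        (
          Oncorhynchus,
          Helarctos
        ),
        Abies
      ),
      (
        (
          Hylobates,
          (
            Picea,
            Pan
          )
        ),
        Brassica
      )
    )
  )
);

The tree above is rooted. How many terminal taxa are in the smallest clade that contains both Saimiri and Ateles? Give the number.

The MRCA of Saimiri and Ateles is the node subtending (Ateles,(Larix,(Gulo,Saimiri))).
That clade contains 4 terminal taxa: Ateles, Gulo, Larix, Saimiri.

4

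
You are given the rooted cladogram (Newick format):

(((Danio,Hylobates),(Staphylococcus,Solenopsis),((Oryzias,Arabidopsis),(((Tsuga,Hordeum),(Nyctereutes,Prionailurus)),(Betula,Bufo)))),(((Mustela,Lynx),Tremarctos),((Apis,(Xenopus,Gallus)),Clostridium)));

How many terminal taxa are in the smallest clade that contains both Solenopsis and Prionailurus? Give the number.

12

The MRCA of Solenopsis and Prionailurus is the node subtending ((Danio,Hylobates),(Staphylococcus,Solenopsis),((Oryzias,Arabidopsis),(((Tsuga,Hordeum),(Nyctereutes,Prionailurus)),(Betula,Bufo)))).
That clade contains 12 terminal taxa: Arabidopsis, Betula, Bufo, Danio, Hordeum, Hylobates, Nyctereutes, Oryzias, Prionailurus, Solenopsis, Staphylococcus, Tsuga.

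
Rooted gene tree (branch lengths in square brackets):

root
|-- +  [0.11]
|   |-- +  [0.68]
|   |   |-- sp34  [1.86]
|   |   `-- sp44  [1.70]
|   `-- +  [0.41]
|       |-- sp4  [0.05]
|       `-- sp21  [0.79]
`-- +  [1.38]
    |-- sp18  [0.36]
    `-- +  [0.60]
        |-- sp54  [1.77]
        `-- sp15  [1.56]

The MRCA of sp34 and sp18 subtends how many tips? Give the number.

The MRCA of sp34 and sp18 is the root, so the clade is the entire tree.
That clade contains 7 terminal taxa: sp15, sp18, sp21, sp34, sp4, sp44, sp54.

7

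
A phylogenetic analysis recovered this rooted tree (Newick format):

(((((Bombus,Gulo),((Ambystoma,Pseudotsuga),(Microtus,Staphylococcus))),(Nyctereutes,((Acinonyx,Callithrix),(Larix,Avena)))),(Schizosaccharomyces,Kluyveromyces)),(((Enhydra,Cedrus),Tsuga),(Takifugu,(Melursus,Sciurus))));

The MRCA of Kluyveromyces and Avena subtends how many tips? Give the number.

13

The MRCA of Kluyveromyces and Avena is the node subtending ((((Bombus,Gulo),((Ambystoma,Pseudotsuga),(Microtus,Staphylococcus))),(Nyctereutes,((Acinonyx,Callithrix),(Larix,Avena)))),(Schizosaccharomyces,Kluyveromyces)).
That clade contains 13 terminal taxa: Acinonyx, Ambystoma, Avena, Bombus, Callithrix, Gulo, Kluyveromyces, Larix, Microtus, Nyctereutes, Pseudotsuga, Schizosaccharomyces, Staphylococcus.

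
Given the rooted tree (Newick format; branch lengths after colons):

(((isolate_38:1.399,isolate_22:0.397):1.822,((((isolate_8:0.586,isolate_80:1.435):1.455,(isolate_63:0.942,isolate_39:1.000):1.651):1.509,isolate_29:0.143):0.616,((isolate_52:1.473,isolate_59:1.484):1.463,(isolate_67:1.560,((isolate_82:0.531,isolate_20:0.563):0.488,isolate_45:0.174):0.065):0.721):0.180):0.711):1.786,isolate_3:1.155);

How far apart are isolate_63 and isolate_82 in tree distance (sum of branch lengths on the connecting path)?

6.703

The path runs isolate_63 → … → MRCA → … → isolate_82; the MRCA is the node subtending ((((isolate_8,isolate_80),(isolate_63,isolate_39)),isolate_29),((isolate_52,isolate_59),(isolate_67,((isolate_82,isolate_20),isolate_45)))).
Branch lengths along that path: 0.942 + 1.651 + 1.509 + 0.616 + 0.180 + 0.721 + 0.065 + 0.488 + 0.531 = 6.703.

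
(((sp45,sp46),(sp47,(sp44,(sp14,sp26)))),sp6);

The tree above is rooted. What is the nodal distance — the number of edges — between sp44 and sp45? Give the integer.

5

The MRCA of sp44 and sp45 is the node subtending ((sp45,sp46),(sp47,(sp44,(sp14,sp26)))).
From sp44 up to that node: 3 branches. From sp45 up to the same node: 2 branches. Total: 3 + 2 = 5.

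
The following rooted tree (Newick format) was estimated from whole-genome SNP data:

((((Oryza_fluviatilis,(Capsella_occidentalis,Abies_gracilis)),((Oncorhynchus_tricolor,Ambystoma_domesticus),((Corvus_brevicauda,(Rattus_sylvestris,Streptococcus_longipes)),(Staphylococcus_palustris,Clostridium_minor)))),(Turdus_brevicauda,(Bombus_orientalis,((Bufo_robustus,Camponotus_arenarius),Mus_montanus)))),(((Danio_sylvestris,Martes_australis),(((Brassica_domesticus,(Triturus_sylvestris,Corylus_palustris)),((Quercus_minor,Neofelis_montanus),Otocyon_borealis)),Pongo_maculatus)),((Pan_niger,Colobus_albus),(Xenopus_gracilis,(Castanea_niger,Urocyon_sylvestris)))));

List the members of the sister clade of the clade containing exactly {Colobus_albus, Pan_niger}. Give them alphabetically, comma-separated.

The clade containing exactly {Colobus_albus, Pan_niger} attaches to the tree at the node subtending ((Pan_niger,Colobus_albus),(Xenopus_gracilis,(Castanea_niger,Urocyon_sylvestris))).
The other lineage descending from that same node — the sister group — is (Xenopus_gracilis,(Castanea_niger,Urocyon_sylvestris)); its 3 tips in alphabetical order are the answer.

Castanea_niger, Urocyon_sylvestris, Xenopus_gracilis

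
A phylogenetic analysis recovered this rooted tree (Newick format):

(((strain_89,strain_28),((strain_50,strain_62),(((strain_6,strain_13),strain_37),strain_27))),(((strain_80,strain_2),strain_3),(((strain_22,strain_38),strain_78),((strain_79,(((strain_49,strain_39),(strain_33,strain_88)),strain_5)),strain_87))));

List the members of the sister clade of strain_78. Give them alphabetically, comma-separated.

strain_78 attaches to the tree at the node subtending ((strain_22,strain_38),strain_78).
The other lineage descending from that same node — the sister group — is (strain_22,strain_38); its 2 tips in alphabetical order are the answer.

strain_22, strain_38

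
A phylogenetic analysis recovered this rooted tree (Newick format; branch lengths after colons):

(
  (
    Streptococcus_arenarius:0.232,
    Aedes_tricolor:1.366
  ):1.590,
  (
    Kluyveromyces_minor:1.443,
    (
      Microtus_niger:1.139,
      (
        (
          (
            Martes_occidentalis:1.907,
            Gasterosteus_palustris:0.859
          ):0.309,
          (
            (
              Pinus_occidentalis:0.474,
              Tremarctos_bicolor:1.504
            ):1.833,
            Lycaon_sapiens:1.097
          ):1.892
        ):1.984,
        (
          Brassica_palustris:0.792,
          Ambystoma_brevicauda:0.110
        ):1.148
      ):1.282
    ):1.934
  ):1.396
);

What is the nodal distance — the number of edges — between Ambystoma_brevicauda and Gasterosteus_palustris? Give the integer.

The MRCA of Ambystoma_brevicauda and Gasterosteus_palustris is the node subtending (((Martes_occidentalis,Gasterosteus_palustris),((Pinus_occidentalis,Tremarctos_bicolor),Lycaon_sapiens)),(Brassica_palustris,Ambystoma_brevicauda)).
From Ambystoma_brevicauda up to that node: 2 branches. From Gasterosteus_palustris up to the same node: 3 branches. Total: 2 + 3 = 5.

5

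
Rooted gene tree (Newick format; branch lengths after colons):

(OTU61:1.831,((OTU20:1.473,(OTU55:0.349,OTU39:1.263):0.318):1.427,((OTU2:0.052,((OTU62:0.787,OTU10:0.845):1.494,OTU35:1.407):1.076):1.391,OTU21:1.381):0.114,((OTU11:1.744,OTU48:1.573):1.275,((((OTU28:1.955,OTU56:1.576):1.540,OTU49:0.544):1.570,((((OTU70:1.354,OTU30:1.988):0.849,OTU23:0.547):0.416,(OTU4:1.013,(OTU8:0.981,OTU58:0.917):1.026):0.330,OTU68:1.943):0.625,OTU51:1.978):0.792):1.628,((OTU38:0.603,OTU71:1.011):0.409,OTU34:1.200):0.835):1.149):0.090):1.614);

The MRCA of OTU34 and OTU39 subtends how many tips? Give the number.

The MRCA of OTU34 and OTU39 is the node subtending ((OTU20,(OTU55,OTU39)),((OTU2,((OTU62,OTU10),OTU35)),OTU21),((OTU11,OTU48),((((OTU28,OTU56),OTU49),((((OTU70,OTU30),OTU23),(OTU4,(OTU8,OTU58)),OTU68),OTU51)),((OTU38,OTU71),OTU34)))).
That clade contains 24 terminal taxa: OTU10, OTU11, OTU2, OTU20, OTU21, OTU23, OTU28, OTU30, OTU34, OTU35, OTU38, OTU39, OTU4, OTU48, OTU49, OTU51, OTU55, OTU56, OTU58, OTU62, OTU68, OTU70, OTU71, OTU8.

24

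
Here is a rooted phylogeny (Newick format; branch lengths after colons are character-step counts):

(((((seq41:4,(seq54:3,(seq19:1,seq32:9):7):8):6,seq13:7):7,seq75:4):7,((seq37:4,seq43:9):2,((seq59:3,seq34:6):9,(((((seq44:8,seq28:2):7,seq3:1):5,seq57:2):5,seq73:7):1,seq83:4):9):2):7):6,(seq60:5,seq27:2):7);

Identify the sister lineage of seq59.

seq34

seq59 attaches to the tree at the node subtending (seq59,seq34).
The other lineage descending from that same node — the sister group — is the single tip seq34.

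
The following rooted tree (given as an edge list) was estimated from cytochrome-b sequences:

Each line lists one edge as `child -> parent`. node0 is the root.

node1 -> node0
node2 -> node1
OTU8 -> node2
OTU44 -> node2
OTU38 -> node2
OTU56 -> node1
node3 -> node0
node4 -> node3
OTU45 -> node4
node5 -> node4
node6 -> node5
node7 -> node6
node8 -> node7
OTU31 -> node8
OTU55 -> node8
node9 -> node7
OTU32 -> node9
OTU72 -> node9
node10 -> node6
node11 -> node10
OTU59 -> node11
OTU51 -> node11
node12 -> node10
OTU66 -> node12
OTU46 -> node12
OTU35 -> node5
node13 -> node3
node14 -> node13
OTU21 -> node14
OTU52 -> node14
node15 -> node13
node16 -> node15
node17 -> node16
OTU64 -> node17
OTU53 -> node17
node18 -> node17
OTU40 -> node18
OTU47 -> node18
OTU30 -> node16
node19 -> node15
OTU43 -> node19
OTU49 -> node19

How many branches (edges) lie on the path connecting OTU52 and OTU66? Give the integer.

9

The MRCA of OTU52 and OTU66 is the node subtending ((OTU45,((((OTU31,OTU55),(OTU32,OTU72)),((OTU59,OTU51),(OTU66,OTU46))),OTU35)),((OTU21,OTU52),(((OTU64,OTU53,(OTU40,OTU47)),OTU30),(OTU43,OTU49)))).
From OTU52 up to that node: 3 branches. From OTU66 up to the same node: 6 branches. Total: 3 + 6 = 9.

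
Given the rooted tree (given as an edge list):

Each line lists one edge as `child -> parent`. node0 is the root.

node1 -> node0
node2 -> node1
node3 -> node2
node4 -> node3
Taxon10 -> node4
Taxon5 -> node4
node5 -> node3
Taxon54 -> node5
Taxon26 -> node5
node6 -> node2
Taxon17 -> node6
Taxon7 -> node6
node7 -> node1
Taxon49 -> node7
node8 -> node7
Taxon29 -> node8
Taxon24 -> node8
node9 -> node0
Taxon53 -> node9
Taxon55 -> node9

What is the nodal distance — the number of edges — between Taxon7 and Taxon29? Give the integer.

The MRCA of Taxon7 and Taxon29 is the node subtending ((((Taxon10,Taxon5),(Taxon54,Taxon26)),(Taxon17,Taxon7)),(Taxon49,(Taxon29,Taxon24))).
From Taxon7 up to that node: 3 branches. From Taxon29 up to the same node: 3 branches. Total: 3 + 3 = 6.

6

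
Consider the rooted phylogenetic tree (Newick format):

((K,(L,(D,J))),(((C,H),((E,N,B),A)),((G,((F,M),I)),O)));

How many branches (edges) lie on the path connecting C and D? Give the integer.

8

The MRCA of C and D is the root of the tree.
From C up to that node: 4 branches. From D up to the same node: 4 branches. Total: 4 + 4 = 8.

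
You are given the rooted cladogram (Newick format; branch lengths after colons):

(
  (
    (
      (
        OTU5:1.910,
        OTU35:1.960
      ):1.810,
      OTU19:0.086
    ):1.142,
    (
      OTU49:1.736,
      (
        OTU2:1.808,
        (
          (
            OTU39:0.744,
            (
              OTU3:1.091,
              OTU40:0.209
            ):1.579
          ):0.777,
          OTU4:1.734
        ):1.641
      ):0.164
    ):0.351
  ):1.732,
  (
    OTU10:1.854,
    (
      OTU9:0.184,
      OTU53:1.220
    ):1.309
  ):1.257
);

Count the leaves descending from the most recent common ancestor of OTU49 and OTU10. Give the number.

12

The MRCA of OTU49 and OTU10 is the root, so the clade is the entire tree.
That clade contains 12 terminal taxa: OTU10, OTU19, OTU2, OTU3, OTU35, OTU39, OTU4, OTU40, OTU49, OTU5, OTU53, OTU9.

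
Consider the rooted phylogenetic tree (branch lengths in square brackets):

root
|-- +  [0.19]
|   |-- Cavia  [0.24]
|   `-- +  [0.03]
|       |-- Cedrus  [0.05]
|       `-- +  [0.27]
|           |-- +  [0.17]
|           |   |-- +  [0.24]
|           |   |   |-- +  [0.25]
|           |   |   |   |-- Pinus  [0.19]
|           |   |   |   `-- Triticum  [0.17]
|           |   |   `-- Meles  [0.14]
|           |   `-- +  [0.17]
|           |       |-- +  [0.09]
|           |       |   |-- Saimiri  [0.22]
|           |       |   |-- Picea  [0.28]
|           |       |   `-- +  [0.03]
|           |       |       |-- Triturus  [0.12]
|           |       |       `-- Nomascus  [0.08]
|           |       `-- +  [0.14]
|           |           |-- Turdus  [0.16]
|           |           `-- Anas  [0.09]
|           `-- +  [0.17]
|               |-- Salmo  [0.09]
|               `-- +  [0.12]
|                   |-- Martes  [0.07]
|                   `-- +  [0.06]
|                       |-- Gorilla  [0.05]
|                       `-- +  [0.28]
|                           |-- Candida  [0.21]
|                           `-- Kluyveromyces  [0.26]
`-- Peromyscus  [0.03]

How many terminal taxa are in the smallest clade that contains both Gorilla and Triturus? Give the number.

14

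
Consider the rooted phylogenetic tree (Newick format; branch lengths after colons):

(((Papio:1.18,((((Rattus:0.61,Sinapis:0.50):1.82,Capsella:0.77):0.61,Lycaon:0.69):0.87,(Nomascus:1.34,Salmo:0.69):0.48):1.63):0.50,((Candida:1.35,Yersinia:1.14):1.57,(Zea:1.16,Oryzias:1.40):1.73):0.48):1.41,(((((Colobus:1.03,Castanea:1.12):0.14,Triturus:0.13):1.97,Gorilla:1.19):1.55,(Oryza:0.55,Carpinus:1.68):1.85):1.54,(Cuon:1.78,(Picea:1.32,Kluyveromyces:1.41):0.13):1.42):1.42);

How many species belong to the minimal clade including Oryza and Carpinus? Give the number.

2

The MRCA of Oryza and Carpinus is the node subtending (Oryza,Carpinus).
That clade contains 2 terminal taxa: Carpinus, Oryza.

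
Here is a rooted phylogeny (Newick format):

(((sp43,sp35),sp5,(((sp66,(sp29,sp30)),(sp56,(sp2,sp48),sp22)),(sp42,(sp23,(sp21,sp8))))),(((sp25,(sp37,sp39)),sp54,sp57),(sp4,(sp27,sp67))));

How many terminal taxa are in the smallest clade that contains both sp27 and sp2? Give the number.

The MRCA of sp27 and sp2 is the root, so the clade is the entire tree.
That clade contains 22 terminal taxa: sp2, sp21, sp22, sp23, sp25, sp27, sp29, sp30, sp35, sp37, sp39, sp4, sp42, sp43, sp48, sp5, sp54, sp56, sp57, sp66, sp67, sp8.

22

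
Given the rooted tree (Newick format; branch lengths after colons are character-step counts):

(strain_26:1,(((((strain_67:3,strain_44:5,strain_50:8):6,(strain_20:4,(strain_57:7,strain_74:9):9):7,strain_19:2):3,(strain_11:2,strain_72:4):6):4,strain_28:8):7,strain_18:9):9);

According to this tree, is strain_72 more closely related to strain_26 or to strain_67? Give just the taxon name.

strain_67

The MRCA of strain_72 and strain_67 subtends (((strain_67,strain_44,strain_50),(strain_20,(strain_57,strain_74)),strain_19),(strain_11,strain_72)) (9 taxa).
The MRCA of strain_72 and strain_26 is the root, subtending the entire tree (12 taxa).
The first is nested inside the second, so strain_72 shares a more recent common ancestor with strain_67.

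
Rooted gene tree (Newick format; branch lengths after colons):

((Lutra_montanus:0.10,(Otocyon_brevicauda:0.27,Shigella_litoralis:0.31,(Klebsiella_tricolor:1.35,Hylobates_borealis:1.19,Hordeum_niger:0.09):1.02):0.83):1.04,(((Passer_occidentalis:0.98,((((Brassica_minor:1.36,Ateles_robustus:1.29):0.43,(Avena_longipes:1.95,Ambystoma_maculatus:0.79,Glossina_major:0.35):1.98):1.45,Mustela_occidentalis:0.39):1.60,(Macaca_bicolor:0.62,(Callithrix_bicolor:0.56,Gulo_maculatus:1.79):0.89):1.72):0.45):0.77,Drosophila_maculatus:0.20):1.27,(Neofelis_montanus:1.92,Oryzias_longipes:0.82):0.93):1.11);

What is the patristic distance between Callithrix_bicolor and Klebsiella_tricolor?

The path runs Callithrix_bicolor → … → MRCA → … → Klebsiella_tricolor; the MRCA is the root of the tree.
Branch lengths along that path: 0.56 + 0.89 + 1.72 + 0.45 + 0.77 + 1.27 + 1.11 + 1.04 + 0.83 + 1.02 + 1.35 = 11.01.

11.01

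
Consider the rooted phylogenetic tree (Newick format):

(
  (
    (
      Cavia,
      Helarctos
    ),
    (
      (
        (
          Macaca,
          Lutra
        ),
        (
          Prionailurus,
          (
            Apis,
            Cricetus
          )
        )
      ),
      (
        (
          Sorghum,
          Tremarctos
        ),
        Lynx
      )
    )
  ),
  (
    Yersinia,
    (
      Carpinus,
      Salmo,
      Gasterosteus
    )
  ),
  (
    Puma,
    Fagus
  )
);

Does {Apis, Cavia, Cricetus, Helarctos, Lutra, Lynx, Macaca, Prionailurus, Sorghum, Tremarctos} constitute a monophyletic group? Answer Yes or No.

Yes

The most recent common ancestor of these taxa subtends ((Cavia,Helarctos),(((Macaca,Lutra),(Prionailurus,(Apis,Cricetus))),((Sorghum,Tremarctos),Lynx))).
That clade has exactly 10 tips — every listed taxon and nothing else — so the group is monophyletic.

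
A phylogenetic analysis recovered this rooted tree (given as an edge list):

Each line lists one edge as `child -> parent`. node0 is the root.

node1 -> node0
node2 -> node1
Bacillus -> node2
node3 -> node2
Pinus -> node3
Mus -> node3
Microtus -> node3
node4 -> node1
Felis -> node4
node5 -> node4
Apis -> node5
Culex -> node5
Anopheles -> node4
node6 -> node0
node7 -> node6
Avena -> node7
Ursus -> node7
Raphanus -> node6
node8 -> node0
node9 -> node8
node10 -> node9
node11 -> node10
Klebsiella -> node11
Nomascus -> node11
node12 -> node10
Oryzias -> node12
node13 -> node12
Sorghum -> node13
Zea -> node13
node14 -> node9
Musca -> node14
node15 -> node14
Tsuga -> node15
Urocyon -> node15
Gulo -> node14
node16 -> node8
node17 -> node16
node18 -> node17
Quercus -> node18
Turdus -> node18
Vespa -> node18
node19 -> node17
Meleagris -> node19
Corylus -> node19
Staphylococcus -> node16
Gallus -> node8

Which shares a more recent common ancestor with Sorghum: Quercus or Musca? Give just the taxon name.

The MRCA of Sorghum and Musca subtends (((Klebsiella,Nomascus),(Oryzias,(Sorghum,Zea))),(Musca,(Tsuga,Urocyon),Gulo)) (9 taxa).
The MRCA of Sorghum and Quercus subtends ((((Klebsiella,Nomascus),(Oryzias,(Sorghum,Zea))),(Musca,(Tsuga,Urocyon),Gulo)),(((Quercus,Turdus,Vespa),(Meleagris,Corylus)),Staphylococcus),Gallus) (16 taxa).
The first is nested inside the second, so Sorghum shares a more recent common ancestor with Musca.

Musca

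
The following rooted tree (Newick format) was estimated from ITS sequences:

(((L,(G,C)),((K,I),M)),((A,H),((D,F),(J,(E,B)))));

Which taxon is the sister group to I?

K

I attaches to the tree at the node subtending (K,I).
The other lineage descending from that same node — the sister group — is the single tip K.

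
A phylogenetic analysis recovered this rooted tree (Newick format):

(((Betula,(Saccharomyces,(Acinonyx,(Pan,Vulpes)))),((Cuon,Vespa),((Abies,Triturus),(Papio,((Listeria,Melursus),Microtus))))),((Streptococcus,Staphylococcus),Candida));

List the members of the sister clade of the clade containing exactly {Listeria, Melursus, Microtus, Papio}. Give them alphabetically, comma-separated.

The clade containing exactly {Listeria, Melursus, Microtus, Papio} attaches to the tree at the node subtending ((Abies,Triturus),(Papio,((Listeria,Melursus),Microtus))).
The other lineage descending from that same node — the sister group — is (Abies,Triturus); its 2 tips in alphabetical order are the answer.

Abies, Triturus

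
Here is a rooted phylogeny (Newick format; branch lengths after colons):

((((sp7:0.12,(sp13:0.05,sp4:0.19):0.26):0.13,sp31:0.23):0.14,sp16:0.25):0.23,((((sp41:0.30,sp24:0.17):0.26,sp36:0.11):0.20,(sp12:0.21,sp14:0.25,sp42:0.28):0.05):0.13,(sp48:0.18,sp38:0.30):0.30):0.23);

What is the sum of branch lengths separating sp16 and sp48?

1.19

The path runs sp16 → … → MRCA → … → sp48; the MRCA is the root of the tree.
Branch lengths along that path: 0.25 + 0.23 + 0.23 + 0.30 + 0.18 = 1.19.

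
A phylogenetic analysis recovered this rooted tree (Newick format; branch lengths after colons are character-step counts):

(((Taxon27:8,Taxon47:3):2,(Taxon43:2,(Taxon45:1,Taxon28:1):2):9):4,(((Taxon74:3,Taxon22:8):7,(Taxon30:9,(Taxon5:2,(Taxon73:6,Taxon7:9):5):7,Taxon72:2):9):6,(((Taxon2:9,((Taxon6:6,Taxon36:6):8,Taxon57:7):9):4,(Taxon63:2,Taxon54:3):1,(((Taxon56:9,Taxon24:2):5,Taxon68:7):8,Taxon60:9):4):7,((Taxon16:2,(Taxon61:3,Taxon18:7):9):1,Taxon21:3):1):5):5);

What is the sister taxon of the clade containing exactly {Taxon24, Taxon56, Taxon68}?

Taxon60

The clade containing exactly {Taxon24, Taxon56, Taxon68} attaches to the tree at the node subtending (((Taxon56,Taxon24),Taxon68),Taxon60).
The other lineage descending from that same node — the sister group — is the single tip Taxon60.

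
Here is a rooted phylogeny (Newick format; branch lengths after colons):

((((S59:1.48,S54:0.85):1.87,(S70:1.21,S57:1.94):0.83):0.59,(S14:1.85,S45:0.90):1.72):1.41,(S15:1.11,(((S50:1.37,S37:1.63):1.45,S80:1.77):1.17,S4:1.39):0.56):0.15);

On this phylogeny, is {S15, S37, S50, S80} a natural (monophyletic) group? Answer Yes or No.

The MRCA of the listed taxa subtends (S15,(((S50,S37),S80),S4)).
That clade also contains S4, which is not in the proposed group, so the group is not monophyletic.

No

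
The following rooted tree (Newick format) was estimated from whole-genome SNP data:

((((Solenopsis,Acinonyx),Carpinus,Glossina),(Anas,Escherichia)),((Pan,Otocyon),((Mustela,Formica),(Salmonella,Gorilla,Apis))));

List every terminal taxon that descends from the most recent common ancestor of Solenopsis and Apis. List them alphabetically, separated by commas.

Tracing Solenopsis: it sits inside (Solenopsis,Acinonyx).
Tracing Apis: it sits inside (Salmonella,Gorilla,Apis).
The smallest clade enclosing both is the whole tree (their MRCA is the root), so the answer is all 13 tips in alphabetical order.

Acinonyx, Anas, Apis, Carpinus, Escherichia, Formica, Glossina, Gorilla, Mustela, Otocyon, Pan, Salmonella, Solenopsis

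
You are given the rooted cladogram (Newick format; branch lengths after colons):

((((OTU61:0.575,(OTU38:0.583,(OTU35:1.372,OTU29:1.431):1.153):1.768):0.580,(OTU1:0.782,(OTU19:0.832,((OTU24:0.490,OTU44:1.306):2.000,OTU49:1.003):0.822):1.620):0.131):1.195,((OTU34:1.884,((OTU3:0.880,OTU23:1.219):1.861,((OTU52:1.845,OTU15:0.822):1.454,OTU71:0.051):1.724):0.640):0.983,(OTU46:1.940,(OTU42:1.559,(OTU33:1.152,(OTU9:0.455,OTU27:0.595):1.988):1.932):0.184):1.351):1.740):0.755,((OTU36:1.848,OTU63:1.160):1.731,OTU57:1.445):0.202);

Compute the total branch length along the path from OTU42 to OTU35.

The path runs OTU42 → … → MRCA → … → OTU35; the MRCA is the node subtending (((OTU61,(OTU38,(OTU35,OTU29))),(OTU1,(OTU19,((OTU24,OTU44),OTU49)))),((OTU34,((OTU3,OTU23),((OTU52,OTU15),OTU71))),(OTU46,(OTU42,(OTU33,(OTU9,OTU27)))))).
Branch lengths along that path: 1.559 + 0.184 + 1.351 + 1.740 + 1.195 + 0.580 + 1.768 + 1.153 + 1.372 = 10.902.

10.902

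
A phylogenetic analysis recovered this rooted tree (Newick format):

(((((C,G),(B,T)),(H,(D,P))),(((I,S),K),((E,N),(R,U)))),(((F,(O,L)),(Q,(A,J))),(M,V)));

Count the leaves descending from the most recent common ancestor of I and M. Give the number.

22

The MRCA of I and M is the root, so the clade is the entire tree.
That clade contains 22 terminal taxa: A, B, C, D, E, F, G, H, I, J, K, L, M, N, O, P, Q, R, S, T, U, V.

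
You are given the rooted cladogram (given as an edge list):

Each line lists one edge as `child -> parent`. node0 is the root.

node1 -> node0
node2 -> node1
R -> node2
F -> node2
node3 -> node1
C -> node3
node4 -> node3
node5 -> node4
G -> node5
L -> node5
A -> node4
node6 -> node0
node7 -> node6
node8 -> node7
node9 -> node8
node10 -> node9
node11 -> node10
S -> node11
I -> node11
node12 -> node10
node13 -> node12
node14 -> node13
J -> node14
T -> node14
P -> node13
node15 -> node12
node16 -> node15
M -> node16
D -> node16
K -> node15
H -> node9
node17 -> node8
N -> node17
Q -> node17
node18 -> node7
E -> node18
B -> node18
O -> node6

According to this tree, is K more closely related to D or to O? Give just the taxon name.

The MRCA of K and D subtends ((M,D),K) (3 taxa).
The MRCA of K and O subtends ((((((S,I),(((J,T),P),((M,D),K))),H),(N,Q)),(E,B)),O) (14 taxa).
The first is nested inside the second, so K shares a more recent common ancestor with D.

D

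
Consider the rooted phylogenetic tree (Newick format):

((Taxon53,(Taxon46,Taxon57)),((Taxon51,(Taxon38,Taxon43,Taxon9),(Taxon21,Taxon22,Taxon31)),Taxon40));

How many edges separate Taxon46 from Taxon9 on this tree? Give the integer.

7

The MRCA of Taxon46 and Taxon9 is the root of the tree.
From Taxon46 up to that node: 3 branches. From Taxon9 up to the same node: 4 branches. Total: 3 + 4 = 7.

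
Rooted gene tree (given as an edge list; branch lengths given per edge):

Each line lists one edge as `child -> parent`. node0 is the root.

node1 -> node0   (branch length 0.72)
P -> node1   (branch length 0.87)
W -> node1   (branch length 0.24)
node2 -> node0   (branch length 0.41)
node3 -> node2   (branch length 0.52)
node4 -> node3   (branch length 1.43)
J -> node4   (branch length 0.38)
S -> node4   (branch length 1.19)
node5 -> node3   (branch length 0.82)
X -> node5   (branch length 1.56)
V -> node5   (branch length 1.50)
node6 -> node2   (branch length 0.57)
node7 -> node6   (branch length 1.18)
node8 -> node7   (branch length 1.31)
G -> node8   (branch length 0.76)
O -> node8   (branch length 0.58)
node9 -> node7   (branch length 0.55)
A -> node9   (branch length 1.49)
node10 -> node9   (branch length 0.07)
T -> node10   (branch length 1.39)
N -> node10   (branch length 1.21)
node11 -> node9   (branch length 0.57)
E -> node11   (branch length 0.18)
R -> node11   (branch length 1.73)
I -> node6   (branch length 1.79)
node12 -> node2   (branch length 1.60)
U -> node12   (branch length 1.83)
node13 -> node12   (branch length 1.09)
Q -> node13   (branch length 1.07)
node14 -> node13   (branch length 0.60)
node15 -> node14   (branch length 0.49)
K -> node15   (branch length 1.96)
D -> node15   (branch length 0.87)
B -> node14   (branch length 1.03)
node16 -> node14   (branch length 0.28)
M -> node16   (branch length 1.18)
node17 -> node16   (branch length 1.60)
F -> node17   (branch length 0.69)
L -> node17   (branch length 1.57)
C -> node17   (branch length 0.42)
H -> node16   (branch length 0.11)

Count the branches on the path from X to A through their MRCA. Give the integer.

7

The MRCA of X and A is the node subtending (((J,S),(X,V)),(((G,O),(A,(T,N),(E,R))),I),(U,(Q,((K,D),B,(M,(F,L,C),H))))).
From X up to that node: 3 branches. From A up to the same node: 4 branches. Total: 3 + 4 = 7.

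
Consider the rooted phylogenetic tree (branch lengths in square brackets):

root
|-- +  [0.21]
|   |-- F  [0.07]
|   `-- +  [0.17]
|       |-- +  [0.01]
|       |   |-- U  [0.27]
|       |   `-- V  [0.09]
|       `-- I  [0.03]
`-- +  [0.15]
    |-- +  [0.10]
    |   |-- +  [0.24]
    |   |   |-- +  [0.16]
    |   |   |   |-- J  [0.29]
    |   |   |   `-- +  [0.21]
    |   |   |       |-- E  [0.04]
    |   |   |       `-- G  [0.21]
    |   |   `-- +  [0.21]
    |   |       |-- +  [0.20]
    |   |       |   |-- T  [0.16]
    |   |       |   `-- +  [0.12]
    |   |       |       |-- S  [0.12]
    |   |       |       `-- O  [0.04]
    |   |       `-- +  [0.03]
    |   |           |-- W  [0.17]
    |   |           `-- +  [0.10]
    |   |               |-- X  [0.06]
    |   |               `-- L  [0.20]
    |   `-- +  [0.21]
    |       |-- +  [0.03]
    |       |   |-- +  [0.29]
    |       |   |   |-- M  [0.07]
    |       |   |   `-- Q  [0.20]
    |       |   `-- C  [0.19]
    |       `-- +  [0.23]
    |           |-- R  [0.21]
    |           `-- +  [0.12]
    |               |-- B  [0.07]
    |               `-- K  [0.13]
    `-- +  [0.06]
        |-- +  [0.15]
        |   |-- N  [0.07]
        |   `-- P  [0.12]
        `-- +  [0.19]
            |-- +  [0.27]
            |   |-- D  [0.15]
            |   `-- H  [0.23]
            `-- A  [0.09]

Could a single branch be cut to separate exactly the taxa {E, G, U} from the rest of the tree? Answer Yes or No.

No

The MRCA of the listed taxa is the root, so the smallest clade containing them is the whole tree.
That clade also contains A, B, C, D, F, H, I, J, K, L, M, N, O, P, Q, R, S, T, V, W, X, which are not in the proposed group, so the group is not monophyletic.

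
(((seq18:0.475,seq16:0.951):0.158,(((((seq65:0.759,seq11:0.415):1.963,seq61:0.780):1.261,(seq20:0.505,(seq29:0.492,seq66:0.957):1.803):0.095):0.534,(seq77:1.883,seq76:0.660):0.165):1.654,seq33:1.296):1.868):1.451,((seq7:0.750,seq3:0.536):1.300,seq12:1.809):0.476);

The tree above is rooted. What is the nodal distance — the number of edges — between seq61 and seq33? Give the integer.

5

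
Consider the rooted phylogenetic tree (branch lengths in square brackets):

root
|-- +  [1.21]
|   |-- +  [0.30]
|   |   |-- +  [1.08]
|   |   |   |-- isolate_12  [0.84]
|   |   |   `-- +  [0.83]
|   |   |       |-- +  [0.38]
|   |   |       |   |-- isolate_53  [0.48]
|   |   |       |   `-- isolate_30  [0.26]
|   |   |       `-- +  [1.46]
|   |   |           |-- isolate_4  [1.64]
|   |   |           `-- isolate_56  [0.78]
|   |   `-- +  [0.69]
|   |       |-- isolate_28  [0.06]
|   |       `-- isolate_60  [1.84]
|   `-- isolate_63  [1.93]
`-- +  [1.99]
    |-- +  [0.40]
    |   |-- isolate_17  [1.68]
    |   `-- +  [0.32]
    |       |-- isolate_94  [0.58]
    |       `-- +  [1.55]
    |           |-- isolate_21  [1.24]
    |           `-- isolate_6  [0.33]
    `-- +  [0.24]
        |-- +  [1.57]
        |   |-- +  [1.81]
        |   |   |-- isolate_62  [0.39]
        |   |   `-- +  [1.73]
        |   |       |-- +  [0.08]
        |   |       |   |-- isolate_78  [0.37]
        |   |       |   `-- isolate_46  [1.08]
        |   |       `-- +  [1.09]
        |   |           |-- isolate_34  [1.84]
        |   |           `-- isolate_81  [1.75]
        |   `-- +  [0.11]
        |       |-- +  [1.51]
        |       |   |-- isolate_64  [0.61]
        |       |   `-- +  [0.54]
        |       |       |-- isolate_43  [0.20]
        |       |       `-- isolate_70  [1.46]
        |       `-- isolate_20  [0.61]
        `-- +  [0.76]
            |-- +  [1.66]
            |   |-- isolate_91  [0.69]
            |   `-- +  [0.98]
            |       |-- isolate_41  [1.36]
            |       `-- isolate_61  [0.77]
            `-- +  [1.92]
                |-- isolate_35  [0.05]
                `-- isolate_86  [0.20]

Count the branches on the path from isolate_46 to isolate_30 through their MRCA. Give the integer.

13

The MRCA of isolate_46 and isolate_30 is the root of the tree.
From isolate_46 up to that node: 7 branches. From isolate_30 up to the same node: 6 branches. Total: 7 + 6 = 13.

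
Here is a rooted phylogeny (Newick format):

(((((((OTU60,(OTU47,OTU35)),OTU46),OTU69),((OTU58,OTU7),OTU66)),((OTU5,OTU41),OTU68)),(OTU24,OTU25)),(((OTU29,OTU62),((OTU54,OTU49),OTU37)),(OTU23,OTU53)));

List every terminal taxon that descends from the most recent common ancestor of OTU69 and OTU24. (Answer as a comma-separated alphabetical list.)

OTU24, OTU25, OTU35, OTU41, OTU46, OTU47, OTU5, OTU58, OTU60, OTU66, OTU68, OTU69, OTU7

Tracing OTU69: it sits inside (((OTU60,(OTU47,OTU35)),OTU46),OTU69).
Tracing OTU24: it sits inside (OTU24,OTU25).
The smallest clade enclosing both is ((((((OTU60,(OTU47,OTU35)),OTU46),OTU69),((OTU58,OTU7),OTU66)),((OTU5,OTU41),OTU68)),(OTU24,OTU25)); the answer is its 13 terminal taxa in alphabetical order.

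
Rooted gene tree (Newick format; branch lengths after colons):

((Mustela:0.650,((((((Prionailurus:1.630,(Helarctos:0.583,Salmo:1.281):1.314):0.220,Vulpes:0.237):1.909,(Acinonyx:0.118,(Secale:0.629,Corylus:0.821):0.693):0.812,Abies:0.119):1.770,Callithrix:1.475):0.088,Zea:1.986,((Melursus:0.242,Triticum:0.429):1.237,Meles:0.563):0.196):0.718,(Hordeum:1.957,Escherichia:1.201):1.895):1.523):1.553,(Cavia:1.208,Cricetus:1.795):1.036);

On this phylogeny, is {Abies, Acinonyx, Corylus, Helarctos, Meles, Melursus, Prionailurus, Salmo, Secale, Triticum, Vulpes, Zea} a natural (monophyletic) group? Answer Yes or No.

No

The MRCA of the listed taxa subtends (((((Prionailurus,(Helarctos,Salmo)),Vulpes),(Acinonyx,(Secale,Corylus)),Abies),Callithrix),Zea,((Melursus,Triticum),Meles)).
That clade also contains Callithrix, which is not in the proposed group, so the group is not monophyletic.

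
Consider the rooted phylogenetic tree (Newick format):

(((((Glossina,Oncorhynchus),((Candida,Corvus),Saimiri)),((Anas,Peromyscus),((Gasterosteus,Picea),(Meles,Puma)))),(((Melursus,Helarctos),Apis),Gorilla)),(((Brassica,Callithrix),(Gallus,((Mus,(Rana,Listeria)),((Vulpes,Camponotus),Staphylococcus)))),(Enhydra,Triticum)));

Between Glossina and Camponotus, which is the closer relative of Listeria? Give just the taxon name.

The MRCA of Listeria and Camponotus subtends ((Mus,(Rana,Listeria)),((Vulpes,Camponotus),Staphylococcus)) (6 taxa).
The MRCA of Listeria and Glossina is the root, subtending the entire tree (26 taxa).
The first is nested inside the second, so Listeria shares a more recent common ancestor with Camponotus.

Camponotus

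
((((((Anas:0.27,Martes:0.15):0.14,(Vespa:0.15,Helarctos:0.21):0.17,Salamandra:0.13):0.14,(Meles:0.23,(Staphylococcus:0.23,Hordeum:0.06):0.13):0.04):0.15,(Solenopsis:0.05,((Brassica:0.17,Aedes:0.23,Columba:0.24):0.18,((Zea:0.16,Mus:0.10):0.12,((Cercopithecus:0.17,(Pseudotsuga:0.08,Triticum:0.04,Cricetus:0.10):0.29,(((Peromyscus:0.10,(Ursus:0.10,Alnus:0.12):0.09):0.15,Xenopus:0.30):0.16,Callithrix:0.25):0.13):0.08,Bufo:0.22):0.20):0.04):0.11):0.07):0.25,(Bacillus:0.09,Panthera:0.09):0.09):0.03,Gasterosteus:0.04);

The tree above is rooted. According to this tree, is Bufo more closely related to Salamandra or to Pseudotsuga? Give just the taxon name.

Pseudotsuga

The MRCA of Bufo and Pseudotsuga subtends ((Cercopithecus,(Pseudotsuga,Triticum,Cricetus),(((Peromyscus,(Ursus,Alnus)),Xenopus),Callithrix)),Bufo) (10 taxa).
The MRCA of Bufo and Salamandra subtends ((((Anas,Martes),(Vespa,Helarctos),Salamandra),(Meles,(Staphylococcus,Hordeum))),(Solenopsis,((Brassica,Aedes,Columba),((Zea,Mus),((Cercopithecus,(Pseudotsuga,Triticum,Cricetus),(((Peromyscus,(Ursus,Alnus)),Xenopus),Callithrix)),Bufo))))) (24 taxa).
The first is nested inside the second, so Bufo shares a more recent common ancestor with Pseudotsuga.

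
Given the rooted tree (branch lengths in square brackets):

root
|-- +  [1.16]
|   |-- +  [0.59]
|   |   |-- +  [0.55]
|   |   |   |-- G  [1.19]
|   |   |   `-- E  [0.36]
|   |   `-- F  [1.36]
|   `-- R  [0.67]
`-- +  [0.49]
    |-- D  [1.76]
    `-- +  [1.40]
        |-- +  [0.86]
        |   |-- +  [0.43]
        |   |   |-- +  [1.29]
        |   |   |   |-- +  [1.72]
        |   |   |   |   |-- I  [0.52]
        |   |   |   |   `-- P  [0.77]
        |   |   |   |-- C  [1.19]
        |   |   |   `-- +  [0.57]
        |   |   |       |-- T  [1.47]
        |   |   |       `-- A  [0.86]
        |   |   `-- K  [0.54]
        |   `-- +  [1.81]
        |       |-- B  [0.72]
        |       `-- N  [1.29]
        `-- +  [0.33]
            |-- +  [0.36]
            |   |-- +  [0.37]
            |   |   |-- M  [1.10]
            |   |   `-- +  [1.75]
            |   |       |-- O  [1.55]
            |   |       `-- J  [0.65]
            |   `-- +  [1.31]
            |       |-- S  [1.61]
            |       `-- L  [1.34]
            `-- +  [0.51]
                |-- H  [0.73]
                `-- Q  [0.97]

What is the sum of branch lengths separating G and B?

8.77

The path runs G → … → MRCA → … → B; the MRCA is the root of the tree.
Branch lengths along that path: 1.19 + 0.55 + 0.59 + 1.16 + 0.49 + 1.40 + 0.86 + 1.81 + 0.72 = 8.77.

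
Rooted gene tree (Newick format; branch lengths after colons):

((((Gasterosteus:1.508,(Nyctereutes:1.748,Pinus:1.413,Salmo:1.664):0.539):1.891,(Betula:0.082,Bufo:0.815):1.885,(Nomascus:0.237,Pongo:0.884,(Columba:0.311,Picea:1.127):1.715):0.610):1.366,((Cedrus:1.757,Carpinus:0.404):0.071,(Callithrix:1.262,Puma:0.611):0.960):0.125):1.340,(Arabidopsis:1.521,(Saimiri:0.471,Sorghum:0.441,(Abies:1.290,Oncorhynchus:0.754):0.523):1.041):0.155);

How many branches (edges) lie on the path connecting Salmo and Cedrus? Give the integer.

The MRCA of Salmo and Cedrus is the node subtending (((Gasterosteus,(Nyctereutes,Pinus,Salmo)),(Betula,Bufo),(Nomascus,Pongo,(Columba,Picea))),((Cedrus,Carpinus),(Callithrix,Puma))).
From Salmo up to that node: 4 branches. From Cedrus up to the same node: 3 branches. Total: 4 + 3 = 7.

7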